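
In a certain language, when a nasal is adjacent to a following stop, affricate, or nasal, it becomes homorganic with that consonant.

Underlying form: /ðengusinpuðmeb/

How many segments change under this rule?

/n/ before /g/ (velar) → [ŋ]
/n/ before /p/ (labial) → [m]
2 segments change.

2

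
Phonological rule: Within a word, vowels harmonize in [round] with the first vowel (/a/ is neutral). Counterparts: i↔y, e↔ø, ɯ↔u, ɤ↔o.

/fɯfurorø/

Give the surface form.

/u/ harmonizes with /ɯ/ ([-round]) → [ɯ]
/o/ harmonizes with /ɯ/ ([-round]) → [ɤ]
/ø/ harmonizes with /ɯ/ ([-round]) → [e]

[fɯfɯrɤre]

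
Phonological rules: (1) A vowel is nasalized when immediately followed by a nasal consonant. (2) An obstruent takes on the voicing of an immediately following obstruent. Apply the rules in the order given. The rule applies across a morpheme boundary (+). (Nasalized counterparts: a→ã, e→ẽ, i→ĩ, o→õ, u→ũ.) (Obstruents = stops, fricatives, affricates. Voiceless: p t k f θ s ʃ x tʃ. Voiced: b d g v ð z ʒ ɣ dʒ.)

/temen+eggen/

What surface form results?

[tẽmẽn+eggẽn]

Rule 1: /e/ before nasal /m/ → [ẽ]
Rule 1: /e/ before nasal /n/ → [ẽ]
Rule 1: /e/ before nasal /n/ → [ẽ]
After rule 1: tẽmẽn+eggẽn
Rule 2: no segment meets the rule's conditions; no change.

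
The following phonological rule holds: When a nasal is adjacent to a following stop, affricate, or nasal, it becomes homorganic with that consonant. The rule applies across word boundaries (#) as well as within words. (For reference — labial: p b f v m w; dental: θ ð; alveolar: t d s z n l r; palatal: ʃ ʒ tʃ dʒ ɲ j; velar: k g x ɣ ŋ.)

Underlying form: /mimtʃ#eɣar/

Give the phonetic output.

[miɲtʃ#eɣar]

/m/ before /tʃ/ (palatal) → [ɲ]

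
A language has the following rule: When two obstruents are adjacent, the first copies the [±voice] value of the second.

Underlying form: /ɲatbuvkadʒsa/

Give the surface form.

[ɲadbufkatʃsa]

/t/ before /b/ (voiced) → [d]
/v/ before /k/ (voiceless) → [f]
/dʒ/ before /s/ (voiceless) → [tʃ]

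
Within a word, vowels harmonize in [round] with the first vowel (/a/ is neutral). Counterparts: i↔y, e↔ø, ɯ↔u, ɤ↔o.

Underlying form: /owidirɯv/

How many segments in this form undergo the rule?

3

/i/ harmonizes with /o/ ([+round]) → [y]
/i/ harmonizes with /o/ ([+round]) → [y]
/ɯ/ harmonizes with /o/ ([+round]) → [u]
3 segments change.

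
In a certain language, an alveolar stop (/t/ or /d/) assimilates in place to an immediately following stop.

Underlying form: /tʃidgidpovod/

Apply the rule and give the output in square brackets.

[tʃiggibpovod]

/d/ before /g/ (velar) → [g]
/d/ before /p/ (labial) → [b]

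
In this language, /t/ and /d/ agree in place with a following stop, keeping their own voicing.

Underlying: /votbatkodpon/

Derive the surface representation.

/t/ before /b/ (labial) → [p]
/t/ before /k/ (velar) → [k]
/d/ before /p/ (labial) → [b]

[vopbakkobpon]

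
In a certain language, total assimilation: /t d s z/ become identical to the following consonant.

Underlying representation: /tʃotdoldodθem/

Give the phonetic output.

[tʃoddoldoθθem]

/t/ before /d/ → [d] (total assimilation)
/d/ before /θ/ → [θ] (total assimilation)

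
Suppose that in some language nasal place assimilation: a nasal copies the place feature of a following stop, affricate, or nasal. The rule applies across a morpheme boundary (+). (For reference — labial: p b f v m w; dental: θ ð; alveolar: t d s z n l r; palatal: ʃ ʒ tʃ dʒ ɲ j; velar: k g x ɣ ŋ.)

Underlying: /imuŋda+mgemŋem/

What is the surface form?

/ŋ/ before /d/ (alveolar) → [n]
/m/ before /g/ (velar) → [ŋ]
/m/ before /ŋ/ (velar) → [ŋ]

[imunda+ŋgeŋŋem]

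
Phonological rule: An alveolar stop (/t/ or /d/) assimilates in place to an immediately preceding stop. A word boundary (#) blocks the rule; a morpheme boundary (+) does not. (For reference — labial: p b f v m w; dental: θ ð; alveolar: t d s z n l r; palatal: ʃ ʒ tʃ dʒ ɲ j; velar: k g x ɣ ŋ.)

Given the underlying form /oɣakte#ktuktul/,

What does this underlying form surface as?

[oɣakke#kkukkul]

/t/ after /k/ (velar) → [k]
/t/ after /k/ (velar) → [k]
/t/ after /k/ (velar) → [k]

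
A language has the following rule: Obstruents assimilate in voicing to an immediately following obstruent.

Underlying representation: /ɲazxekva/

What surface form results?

[ɲasxegva]

/z/ before /x/ (voiceless) → [s]
/k/ before /v/ (voiced) → [g]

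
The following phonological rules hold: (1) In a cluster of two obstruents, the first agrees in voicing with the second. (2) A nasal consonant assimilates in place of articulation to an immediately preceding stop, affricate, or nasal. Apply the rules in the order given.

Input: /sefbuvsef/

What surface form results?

Rule 1: /f/ before /b/ (voiced) → [v]
Rule 1: /v/ before /s/ (voiceless) → [f]
After rule 1: sevbufsef
Rule 2: no segment meets the rule's conditions; no change.

[sevbufsef]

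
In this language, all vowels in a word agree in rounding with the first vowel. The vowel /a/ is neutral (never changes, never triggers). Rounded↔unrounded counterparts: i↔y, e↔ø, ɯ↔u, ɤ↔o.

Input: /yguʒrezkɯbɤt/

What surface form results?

[yguʒrøzkubot]

/e/ harmonizes with /y/ ([+round]) → [ø]
/ɯ/ harmonizes with /y/ ([+round]) → [u]
/ɤ/ harmonizes with /y/ ([+round]) → [o]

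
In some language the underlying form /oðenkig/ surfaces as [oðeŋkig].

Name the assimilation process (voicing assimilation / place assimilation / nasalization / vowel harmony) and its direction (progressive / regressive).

place assimilation, regressive

/n/→[ŋ].
Each target copies a feature from the following segment, so the direction is regressive.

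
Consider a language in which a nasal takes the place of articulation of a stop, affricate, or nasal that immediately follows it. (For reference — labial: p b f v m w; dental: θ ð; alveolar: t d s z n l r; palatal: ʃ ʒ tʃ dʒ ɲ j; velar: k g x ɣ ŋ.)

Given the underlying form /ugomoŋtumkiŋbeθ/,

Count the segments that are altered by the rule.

/ŋ/ before /t/ (alveolar) → [n]
/m/ before /k/ (velar) → [ŋ]
/ŋ/ before /b/ (labial) → [m]
3 segments change.

3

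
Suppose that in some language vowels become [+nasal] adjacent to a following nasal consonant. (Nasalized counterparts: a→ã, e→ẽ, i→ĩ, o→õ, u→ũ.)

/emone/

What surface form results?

/e/ before nasal /m/ → [ẽ]
/o/ before nasal /n/ → [õ]

[ẽmõne]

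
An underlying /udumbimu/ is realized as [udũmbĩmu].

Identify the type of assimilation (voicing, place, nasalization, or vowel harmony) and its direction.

nasalization, regressive

/u/→[ũ] /i/→[ĩ].
Each target copies a feature from the following segment, so the direction is regressive.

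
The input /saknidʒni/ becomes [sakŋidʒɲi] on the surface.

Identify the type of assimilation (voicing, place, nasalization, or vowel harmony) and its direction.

place assimilation, progressive

/n/→[ŋ] /n/→[ɲ].
Each target copies a feature from the preceding segment, so the direction is progressive.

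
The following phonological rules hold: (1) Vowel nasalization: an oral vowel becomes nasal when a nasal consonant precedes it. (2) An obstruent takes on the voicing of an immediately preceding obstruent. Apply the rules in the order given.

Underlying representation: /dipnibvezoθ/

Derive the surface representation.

[dipnĩbvezoθ]

Rule 1: /i/ after nasal /n/ → [ĩ]
After rule 1: dipnĩbvezoθ
Rule 2: no segment meets the rule's conditions; no change.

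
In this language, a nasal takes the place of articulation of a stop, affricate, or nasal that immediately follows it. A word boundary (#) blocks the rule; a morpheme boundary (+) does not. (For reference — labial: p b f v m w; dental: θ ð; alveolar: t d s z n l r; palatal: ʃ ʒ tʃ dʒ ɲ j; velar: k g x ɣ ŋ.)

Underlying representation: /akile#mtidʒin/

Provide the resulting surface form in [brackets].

[akile#ntidʒin]

/m/ before /t/ (alveolar) → [n]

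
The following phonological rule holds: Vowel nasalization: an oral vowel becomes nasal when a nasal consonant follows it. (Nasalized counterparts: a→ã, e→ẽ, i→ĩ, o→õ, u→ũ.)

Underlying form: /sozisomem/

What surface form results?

[sozisõmẽm]

/o/ before nasal /m/ → [õ]
/e/ before nasal /m/ → [ẽ]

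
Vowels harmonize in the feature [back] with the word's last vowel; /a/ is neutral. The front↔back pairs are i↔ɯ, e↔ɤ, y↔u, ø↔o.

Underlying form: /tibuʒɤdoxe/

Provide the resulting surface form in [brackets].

/u/ harmonizes with /e/ ([-back]) → [y]
/ɤ/ harmonizes with /e/ ([-back]) → [e]
/o/ harmonizes with /e/ ([-back]) → [ø]

[tibyʒedøxe]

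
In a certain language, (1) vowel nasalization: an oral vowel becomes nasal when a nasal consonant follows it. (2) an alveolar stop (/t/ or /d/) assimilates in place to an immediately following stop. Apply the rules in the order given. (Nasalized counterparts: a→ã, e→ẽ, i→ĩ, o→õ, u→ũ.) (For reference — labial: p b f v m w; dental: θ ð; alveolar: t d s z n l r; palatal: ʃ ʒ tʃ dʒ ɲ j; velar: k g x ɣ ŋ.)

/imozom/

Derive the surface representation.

Rule 1: /i/ before nasal /m/ → [ĩ]
Rule 1: /o/ before nasal /m/ → [õ]
After rule 1: ĩmozõm
Rule 2: no segment meets the rule's conditions; no change.

[ĩmozõm]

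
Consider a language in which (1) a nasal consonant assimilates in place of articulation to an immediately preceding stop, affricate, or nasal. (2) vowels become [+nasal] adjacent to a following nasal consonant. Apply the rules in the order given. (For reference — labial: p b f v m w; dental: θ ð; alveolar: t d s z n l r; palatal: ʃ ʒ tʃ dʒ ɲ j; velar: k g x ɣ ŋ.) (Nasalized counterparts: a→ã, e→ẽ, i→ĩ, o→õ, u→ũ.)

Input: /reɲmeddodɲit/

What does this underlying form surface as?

[rẽɲɲeddodnit]

Rule 1: /m/ after /ɲ/ (palatal) → [ɲ]
Rule 1: /ɲ/ after /d/ (alveolar) → [n]
After rule 1: reɲɲeddodnit
Rule 2: /e/ before nasal /ɲ/ → [ẽ]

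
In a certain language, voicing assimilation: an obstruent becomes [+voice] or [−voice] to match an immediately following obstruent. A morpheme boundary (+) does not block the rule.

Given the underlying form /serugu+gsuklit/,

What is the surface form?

/g/ before /s/ (voiceless) → [k]

[serugu+ksuklit]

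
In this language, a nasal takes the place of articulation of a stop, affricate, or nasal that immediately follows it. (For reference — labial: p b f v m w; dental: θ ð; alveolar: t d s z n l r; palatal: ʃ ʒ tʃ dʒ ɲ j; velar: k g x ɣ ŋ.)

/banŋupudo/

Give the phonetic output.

[baŋŋupudo]

/n/ before /ŋ/ (velar) → [ŋ]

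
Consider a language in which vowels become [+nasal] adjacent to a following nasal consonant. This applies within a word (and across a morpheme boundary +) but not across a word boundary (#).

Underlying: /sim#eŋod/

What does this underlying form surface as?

[sĩm#ẽŋod]

/i/ before nasal /m/ → [ĩ]
/e/ before nasal /ŋ/ → [ẽ]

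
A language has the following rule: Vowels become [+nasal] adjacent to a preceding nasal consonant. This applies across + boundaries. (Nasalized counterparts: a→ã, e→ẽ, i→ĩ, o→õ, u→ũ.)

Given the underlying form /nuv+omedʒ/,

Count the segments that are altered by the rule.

/u/ after nasal /n/ → [ũ]
/e/ after nasal /m/ → [ẽ]
2 segments change.

2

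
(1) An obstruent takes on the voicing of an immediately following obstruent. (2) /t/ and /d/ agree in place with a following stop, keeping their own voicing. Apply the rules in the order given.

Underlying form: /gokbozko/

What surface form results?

Rule 1: /k/ before /b/ (voiced) → [g]
Rule 1: /z/ before /k/ (voiceless) → [s]
After rule 1: gogbosko
Rule 2: no segment meets the rule's conditions; no change.

[gogbosko]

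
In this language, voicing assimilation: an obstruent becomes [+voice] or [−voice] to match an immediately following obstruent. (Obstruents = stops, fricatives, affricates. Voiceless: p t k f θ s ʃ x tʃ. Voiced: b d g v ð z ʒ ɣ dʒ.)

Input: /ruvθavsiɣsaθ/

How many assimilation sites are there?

/v/ before /θ/ (voiceless) → [f]
/v/ before /s/ (voiceless) → [f]
/ɣ/ before /s/ (voiceless) → [x]
3 segments change.

3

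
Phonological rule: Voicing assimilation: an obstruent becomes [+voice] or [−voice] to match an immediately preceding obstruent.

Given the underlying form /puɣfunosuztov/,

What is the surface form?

/f/ after /ɣ/ (voiced) → [v]
/t/ after /z/ (voiced) → [d]

[puɣvunosuzdov]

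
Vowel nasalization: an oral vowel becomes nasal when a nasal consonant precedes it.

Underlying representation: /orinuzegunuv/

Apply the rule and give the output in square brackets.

[orinũzegunũv]

/u/ after nasal /n/ → [ũ]
/u/ after nasal /n/ → [ũ]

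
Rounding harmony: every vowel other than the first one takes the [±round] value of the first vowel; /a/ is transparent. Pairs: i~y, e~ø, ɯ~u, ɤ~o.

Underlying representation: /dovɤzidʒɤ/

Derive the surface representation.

/ɤ/ harmonizes with /o/ ([+round]) → [o]
/i/ harmonizes with /o/ ([+round]) → [y]
/ɤ/ harmonizes with /o/ ([+round]) → [o]

[dovozydʒo]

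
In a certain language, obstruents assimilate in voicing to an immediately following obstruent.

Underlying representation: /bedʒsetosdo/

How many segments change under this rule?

/dʒ/ before /s/ (voiceless) → [tʃ]
/s/ before /d/ (voiced) → [z]
2 segments change.

2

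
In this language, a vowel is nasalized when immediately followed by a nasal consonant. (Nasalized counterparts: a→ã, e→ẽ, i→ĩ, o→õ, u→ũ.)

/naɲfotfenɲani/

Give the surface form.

[nãɲfotfẽnɲãni]

/a/ before nasal /ɲ/ → [ã]
/e/ before nasal /n/ → [ẽ]
/a/ before nasal /n/ → [ã]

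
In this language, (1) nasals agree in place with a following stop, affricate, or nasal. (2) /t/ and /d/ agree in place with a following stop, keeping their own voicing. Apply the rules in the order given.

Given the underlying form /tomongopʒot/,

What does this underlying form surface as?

[tomoŋgopʒot]

Rule 1: /n/ before /g/ (velar) → [ŋ]
After rule 1: tomoŋgopʒot
Rule 2: no segment meets the rule's conditions; no change.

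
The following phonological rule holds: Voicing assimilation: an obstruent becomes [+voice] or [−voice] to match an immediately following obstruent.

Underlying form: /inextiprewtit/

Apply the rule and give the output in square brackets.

no segment meets the rule's conditions; no change.

[inextiprewtit]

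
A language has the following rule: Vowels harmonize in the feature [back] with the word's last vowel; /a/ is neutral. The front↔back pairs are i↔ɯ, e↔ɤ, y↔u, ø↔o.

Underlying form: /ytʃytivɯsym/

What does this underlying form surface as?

[ytʃytivisym]

/ɯ/ harmonizes with /y/ ([-back]) → [i]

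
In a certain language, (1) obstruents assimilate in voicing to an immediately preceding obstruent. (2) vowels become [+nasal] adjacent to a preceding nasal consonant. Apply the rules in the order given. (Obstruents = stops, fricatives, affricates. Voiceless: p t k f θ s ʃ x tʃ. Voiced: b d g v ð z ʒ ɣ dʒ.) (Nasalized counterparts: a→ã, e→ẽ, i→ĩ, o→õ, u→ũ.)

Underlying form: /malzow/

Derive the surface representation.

Rule 1: no segment meets the rule's conditions; no change.
After rule 1: malzow
Rule 2: /a/ after nasal /m/ → [ã]

[mãlzow]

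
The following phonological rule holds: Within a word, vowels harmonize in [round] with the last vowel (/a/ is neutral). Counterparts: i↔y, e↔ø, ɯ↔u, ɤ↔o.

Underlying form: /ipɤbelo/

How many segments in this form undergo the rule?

/i/ harmonizes with /o/ ([+round]) → [y]
/ɤ/ harmonizes with /o/ ([+round]) → [o]
/e/ harmonizes with /o/ ([+round]) → [ø]
3 segments change.

3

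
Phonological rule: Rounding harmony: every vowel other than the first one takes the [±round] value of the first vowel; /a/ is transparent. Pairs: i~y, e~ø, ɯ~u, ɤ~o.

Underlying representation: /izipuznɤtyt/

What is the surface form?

[izipɯznɤtit]

/u/ harmonizes with /i/ ([-round]) → [ɯ]
/y/ harmonizes with /i/ ([-round]) → [i]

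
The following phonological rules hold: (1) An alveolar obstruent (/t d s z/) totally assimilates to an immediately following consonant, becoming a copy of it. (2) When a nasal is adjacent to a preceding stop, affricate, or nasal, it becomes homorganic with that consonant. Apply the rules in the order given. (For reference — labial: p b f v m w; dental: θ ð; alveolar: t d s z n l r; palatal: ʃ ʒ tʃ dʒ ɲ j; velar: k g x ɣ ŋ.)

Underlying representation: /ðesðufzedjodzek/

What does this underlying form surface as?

[ðeððufzejjozzek]

Rule 1: /s/ before /ð/ → [ð] (total assimilation)
Rule 1: /d/ before /j/ → [j] (total assimilation)
Rule 1: /d/ before /z/ → [z] (total assimilation)
After rule 1: ðeððufzejjozzek
Rule 2: no segment meets the rule's conditions; no change.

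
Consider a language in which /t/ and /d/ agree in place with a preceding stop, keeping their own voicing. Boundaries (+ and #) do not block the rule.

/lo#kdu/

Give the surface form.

/d/ after /k/ (velar) → [g]

[lo#kgu]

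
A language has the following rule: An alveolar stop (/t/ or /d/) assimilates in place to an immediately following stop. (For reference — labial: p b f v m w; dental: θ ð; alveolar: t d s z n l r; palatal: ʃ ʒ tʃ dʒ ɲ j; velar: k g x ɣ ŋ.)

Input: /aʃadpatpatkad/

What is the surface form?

/d/ before /p/ (labial) → [b]
/t/ before /p/ (labial) → [p]
/t/ before /k/ (velar) → [k]

[aʃabpappakkad]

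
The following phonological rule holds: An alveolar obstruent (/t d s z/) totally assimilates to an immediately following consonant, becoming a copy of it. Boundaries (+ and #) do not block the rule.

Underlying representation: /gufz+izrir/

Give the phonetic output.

/z/ before /r/ → [r] (total assimilation)

[gufz+irrir]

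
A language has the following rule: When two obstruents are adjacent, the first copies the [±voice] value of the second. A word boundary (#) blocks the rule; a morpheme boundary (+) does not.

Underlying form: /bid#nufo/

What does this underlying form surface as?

no segment meets the rule's conditions; no change.

[bid#nufo]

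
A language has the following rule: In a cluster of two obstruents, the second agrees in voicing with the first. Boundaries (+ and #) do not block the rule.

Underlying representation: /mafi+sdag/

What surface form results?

/d/ after /s/ (voiceless) → [t]

[mafi+stag]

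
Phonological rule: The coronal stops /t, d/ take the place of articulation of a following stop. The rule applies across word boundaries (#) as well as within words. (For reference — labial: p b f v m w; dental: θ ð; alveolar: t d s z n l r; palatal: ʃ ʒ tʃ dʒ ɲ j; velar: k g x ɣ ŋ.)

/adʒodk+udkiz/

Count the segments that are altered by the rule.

/d/ before /k/ (velar) → [g]
/d/ before /k/ (velar) → [g]
2 segments change.

2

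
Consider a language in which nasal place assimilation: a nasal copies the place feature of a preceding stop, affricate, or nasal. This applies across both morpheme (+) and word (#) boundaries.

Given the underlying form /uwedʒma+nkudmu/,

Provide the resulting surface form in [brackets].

[uwedʒɲa+nkudnu]

/m/ after /dʒ/ (palatal) → [ɲ]
/m/ after /d/ (alveolar) → [n]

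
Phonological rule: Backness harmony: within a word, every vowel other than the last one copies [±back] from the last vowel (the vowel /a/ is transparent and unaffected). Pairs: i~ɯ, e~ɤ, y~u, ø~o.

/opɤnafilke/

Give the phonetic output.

/o/ harmonizes with /e/ ([-back]) → [ø]
/ɤ/ harmonizes with /e/ ([-back]) → [e]

[øpenafilke]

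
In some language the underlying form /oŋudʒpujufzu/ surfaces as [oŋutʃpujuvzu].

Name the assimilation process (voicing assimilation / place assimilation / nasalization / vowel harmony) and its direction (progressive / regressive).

/dʒ/→[tʃ] /f/→[v].
Each target copies a feature from the following segment, so the direction is regressive.

voicing assimilation, regressive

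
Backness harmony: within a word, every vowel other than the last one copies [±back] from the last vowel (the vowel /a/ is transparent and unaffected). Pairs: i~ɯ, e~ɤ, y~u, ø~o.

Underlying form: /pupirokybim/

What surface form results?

[pypirøkybim]

/u/ harmonizes with /i/ ([-back]) → [y]
/o/ harmonizes with /i/ ([-back]) → [ø]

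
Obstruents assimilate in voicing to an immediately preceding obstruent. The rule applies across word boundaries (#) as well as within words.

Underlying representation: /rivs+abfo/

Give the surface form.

[rivz+abvo]

/s/ after /v/ (voiced) → [z]
/f/ after /b/ (voiced) → [v]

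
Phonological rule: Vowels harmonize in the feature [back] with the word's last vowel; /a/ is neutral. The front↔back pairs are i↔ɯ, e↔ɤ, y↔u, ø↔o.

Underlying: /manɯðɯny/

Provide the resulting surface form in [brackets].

/ɯ/ harmonizes with /y/ ([-back]) → [i]
/ɯ/ harmonizes with /y/ ([-back]) → [i]

[maniðiny]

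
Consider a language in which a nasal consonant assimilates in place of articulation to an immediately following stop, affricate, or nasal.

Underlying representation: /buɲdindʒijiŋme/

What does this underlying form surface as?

/ɲ/ before /d/ (alveolar) → [n]
/n/ before /dʒ/ (palatal) → [ɲ]
/ŋ/ before /m/ (labial) → [m]

[bundiɲdʒijimme]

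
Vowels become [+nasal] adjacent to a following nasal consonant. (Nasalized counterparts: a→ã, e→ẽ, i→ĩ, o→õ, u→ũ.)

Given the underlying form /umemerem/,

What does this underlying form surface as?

[ũmẽmerẽm]

/u/ before nasal /m/ → [ũ]
/e/ before nasal /m/ → [ẽ]
/e/ before nasal /m/ → [ẽ]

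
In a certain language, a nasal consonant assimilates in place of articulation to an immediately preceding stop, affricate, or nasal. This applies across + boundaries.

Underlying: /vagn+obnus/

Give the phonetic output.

[vagŋ+obmus]

/n/ after /g/ (velar) → [ŋ]
/n/ after /b/ (labial) → [m]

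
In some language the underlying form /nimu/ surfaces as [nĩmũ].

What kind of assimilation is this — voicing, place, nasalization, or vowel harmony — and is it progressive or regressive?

nasalization, progressive

/i/→[ĩ] /u/→[ũ].
Each target copies a feature from the preceding segment, so the direction is progressive.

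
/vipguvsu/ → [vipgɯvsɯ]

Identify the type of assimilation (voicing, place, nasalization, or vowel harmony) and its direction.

vowel harmony, progressive

/u/→[ɯ] /u/→[ɯ].
Vowels agree with the first vowel, so the harmony is progressive.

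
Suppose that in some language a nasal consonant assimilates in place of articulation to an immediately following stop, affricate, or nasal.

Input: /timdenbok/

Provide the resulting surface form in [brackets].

/m/ before /d/ (alveolar) → [n]
/n/ before /b/ (labial) → [m]

[tindembok]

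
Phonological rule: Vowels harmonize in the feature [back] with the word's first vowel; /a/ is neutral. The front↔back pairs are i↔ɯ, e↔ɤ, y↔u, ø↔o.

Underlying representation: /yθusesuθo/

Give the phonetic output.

/u/ harmonizes with /y/ ([-back]) → [y]
/u/ harmonizes with /y/ ([-back]) → [y]
/o/ harmonizes with /y/ ([-back]) → [ø]

[yθysesyθø]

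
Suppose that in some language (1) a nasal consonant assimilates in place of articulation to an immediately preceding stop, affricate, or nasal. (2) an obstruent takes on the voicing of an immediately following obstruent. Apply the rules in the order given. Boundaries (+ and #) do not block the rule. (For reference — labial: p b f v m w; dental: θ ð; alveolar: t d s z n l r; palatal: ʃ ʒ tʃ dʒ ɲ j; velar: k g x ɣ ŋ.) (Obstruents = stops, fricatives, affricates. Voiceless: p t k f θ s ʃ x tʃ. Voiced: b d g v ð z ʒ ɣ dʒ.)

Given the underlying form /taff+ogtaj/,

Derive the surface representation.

Rule 1: no segment meets the rule's conditions; no change.
After rule 1: taff+ogtaj
Rule 2: /g/ before /t/ (voiceless) → [k]

[taff+oktaj]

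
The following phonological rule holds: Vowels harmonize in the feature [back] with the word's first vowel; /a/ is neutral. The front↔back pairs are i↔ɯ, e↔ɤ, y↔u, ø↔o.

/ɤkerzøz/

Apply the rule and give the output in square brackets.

[ɤkɤrzoz]

/e/ harmonizes with /ɤ/ ([+back]) → [ɤ]
/ø/ harmonizes with /ɤ/ ([+back]) → [o]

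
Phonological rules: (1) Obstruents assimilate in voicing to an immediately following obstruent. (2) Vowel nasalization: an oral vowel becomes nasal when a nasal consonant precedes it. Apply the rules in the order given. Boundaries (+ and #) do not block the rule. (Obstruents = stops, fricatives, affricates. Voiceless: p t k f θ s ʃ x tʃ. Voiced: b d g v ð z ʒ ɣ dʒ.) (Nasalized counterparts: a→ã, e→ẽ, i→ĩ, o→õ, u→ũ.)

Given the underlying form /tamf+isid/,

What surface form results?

[tamf+isid]

Rule 1: no segment meets the rule's conditions; no change.
After rule 1: tamf+isid
Rule 2: no segment meets the rule's conditions; no change.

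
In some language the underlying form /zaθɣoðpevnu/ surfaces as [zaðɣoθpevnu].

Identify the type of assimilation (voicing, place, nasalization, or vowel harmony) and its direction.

voicing assimilation, regressive

/θ/→[ð] /ð/→[θ].
Each target copies a feature from the following segment, so the direction is regressive.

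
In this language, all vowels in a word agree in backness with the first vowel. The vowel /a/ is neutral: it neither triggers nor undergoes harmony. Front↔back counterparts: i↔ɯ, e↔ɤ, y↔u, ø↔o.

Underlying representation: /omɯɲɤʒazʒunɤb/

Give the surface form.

no segment meets the rule's conditions; no change.

[omɯɲɤʒazʒunɤb]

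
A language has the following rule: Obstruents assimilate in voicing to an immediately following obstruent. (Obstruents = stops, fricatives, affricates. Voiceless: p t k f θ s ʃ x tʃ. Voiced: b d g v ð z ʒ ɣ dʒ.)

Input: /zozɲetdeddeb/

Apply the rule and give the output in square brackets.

[zozɲeddeddeb]

/t/ before /d/ (voiced) → [d]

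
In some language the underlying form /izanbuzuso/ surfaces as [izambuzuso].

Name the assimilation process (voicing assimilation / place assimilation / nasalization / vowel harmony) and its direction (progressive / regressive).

place assimilation, regressive

/n/→[m].
Each target copies a feature from the following segment, so the direction is regressive.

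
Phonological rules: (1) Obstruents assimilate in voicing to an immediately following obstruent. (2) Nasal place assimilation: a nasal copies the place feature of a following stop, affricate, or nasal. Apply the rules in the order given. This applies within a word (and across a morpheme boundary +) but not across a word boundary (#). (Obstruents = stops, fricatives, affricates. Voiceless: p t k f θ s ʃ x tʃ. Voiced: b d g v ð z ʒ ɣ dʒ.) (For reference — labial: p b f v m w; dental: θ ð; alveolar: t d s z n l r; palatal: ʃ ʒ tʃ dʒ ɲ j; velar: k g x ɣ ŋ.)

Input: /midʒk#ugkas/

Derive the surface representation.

Rule 1: /dʒ/ before /k/ (voiceless) → [tʃ]
Rule 1: /g/ before /k/ (voiceless) → [k]
After rule 1: mitʃk#ukkas
Rule 2: no segment meets the rule's conditions; no change.

[mitʃk#ukkas]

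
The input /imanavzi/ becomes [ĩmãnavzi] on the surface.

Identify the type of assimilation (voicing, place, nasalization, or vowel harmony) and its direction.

/i/→[ĩ] /a/→[ã].
Each target copies a feature from the following segment, so the direction is regressive.

nasalization, regressive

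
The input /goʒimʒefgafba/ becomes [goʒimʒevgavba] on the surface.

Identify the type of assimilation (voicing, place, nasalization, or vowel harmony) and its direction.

voicing assimilation, regressive

/f/→[v] /f/→[v].
Each target copies a feature from the following segment, so the direction is regressive.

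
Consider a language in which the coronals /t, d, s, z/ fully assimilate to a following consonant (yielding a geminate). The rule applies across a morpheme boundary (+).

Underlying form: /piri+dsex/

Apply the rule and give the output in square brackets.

/d/ before /s/ → [s] (total assimilation)

[piri+ssex]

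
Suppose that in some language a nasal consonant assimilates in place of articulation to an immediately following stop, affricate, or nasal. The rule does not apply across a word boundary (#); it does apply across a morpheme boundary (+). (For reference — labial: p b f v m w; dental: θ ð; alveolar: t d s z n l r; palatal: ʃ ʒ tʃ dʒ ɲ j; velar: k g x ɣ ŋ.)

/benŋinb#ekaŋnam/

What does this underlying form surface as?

[beŋŋimb#ekannam]

/n/ before /ŋ/ (velar) → [ŋ]
/n/ before /b/ (labial) → [m]
/ŋ/ before /n/ (alveolar) → [n]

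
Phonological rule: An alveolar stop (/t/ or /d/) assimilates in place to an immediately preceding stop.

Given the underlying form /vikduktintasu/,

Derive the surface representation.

[vikgukkintasu]

/d/ after /k/ (velar) → [g]
/t/ after /k/ (velar) → [k]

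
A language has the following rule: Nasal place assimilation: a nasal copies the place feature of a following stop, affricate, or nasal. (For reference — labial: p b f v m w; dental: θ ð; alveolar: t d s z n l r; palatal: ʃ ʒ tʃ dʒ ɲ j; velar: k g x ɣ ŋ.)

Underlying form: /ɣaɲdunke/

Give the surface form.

[ɣanduŋke]

/ɲ/ before /d/ (alveolar) → [n]
/n/ before /k/ (velar) → [ŋ]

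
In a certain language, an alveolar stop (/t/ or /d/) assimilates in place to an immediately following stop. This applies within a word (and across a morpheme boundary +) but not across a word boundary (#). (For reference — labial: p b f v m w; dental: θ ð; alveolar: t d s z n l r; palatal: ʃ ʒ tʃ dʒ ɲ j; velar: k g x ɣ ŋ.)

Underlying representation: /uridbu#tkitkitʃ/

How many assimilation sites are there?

/d/ before /b/ (labial) → [b]
/t/ before /k/ (velar) → [k]
/t/ before /k/ (velar) → [k]
3 segments change.

3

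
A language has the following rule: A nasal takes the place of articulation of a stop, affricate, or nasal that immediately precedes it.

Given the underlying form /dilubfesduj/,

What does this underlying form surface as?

no segment meets the rule's conditions; no change.

[dilubfesduj]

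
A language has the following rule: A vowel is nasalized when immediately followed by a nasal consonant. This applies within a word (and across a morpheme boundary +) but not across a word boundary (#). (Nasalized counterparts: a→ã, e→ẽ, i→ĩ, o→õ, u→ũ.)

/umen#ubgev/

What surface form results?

/u/ before nasal /m/ → [ũ]
/e/ before nasal /n/ → [ẽ]

[ũmẽn#ubgev]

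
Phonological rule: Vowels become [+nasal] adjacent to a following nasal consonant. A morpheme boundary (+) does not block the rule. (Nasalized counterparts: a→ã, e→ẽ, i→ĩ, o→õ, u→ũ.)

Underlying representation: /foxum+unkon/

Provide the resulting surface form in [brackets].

/u/ before nasal /m/ → [ũ]
/u/ before nasal /n/ → [ũ]
/o/ before nasal /n/ → [õ]

[foxũm+ũnkõn]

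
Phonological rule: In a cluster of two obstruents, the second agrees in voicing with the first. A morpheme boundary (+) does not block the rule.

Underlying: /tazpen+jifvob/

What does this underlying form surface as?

[tazben+jiffob]

/p/ after /z/ (voiced) → [b]
/v/ after /f/ (voiceless) → [f]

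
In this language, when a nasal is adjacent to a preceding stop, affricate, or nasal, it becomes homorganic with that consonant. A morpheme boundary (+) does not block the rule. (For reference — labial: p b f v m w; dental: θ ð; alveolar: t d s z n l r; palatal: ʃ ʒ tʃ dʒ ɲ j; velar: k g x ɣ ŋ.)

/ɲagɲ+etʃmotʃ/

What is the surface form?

/ɲ/ after /g/ (velar) → [ŋ]
/m/ after /tʃ/ (palatal) → [ɲ]

[ɲagŋ+etʃɲotʃ]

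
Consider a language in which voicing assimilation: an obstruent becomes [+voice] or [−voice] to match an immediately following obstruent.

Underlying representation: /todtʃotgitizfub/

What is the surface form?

/d/ before /tʃ/ (voiceless) → [t]
/t/ before /g/ (voiced) → [d]
/z/ before /f/ (voiceless) → [s]

[tottʃodgitisfub]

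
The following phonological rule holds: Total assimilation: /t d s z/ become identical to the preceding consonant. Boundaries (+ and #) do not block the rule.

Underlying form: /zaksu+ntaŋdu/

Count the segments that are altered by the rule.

/s/ after /k/ → [k] (total assimilation)
/t/ after /n/ → [n] (total assimilation)
/d/ after /ŋ/ → [ŋ] (total assimilation)
3 segments change.

3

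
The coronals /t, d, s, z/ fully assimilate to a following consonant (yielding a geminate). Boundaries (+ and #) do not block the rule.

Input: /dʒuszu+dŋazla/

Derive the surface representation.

[dʒuzzu+ŋŋalla]

/s/ before /z/ → [z] (total assimilation)
/d/ before /ŋ/ → [ŋ] (total assimilation)
/z/ before /l/ → [l] (total assimilation)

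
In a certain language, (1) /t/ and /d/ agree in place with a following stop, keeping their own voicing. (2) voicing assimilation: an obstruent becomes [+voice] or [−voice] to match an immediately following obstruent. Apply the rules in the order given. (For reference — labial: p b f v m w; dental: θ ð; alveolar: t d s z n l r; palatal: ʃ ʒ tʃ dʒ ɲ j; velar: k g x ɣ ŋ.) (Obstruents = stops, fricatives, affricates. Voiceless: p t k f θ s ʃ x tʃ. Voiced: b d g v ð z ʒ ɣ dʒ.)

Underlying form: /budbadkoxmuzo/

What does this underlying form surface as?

[bubbakkoxmuzo]

Rule 1: /d/ before /b/ (labial) → [b]
Rule 1: /d/ before /k/ (velar) → [g]
After rule 1: bubbagkoxmuzo
Rule 2: /g/ before /k/ (voiceless) → [k]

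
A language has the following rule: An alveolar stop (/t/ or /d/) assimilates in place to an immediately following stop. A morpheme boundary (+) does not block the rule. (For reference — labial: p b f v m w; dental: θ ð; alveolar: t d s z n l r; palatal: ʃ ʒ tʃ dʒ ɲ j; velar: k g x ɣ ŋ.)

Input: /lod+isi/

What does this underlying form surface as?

[lod+isi]

no segment meets the rule's conditions; no change.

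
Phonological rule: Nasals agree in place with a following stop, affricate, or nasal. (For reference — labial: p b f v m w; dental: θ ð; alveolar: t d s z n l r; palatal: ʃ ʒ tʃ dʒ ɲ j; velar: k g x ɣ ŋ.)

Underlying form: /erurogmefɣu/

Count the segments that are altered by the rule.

No segment meets the rule's conditions.

0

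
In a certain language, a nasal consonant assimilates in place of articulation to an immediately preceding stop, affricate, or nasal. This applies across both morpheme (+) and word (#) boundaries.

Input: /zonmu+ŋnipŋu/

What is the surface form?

[zonnu+ŋŋipmu]

/m/ after /n/ (alveolar) → [n]
/n/ after /ŋ/ (velar) → [ŋ]
/ŋ/ after /p/ (labial) → [m]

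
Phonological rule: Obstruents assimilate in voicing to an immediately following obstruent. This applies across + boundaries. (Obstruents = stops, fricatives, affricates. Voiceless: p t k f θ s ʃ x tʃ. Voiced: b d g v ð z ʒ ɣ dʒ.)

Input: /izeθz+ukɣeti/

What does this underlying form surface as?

/θ/ before /z/ (voiced) → [ð]
/k/ before /ɣ/ (voiced) → [g]

[izeðz+ugɣeti]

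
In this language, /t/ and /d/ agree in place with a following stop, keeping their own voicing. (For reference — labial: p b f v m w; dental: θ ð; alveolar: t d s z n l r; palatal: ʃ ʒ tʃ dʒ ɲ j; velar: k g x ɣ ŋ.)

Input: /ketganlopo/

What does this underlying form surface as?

/t/ before /g/ (velar) → [k]

[kekganlopo]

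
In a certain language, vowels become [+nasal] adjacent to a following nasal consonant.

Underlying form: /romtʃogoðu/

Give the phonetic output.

[rõmtʃogoðu]

/o/ before nasal /m/ → [õ]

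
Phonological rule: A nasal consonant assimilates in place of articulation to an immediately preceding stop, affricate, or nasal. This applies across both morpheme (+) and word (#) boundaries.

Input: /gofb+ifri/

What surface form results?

[gofb+ifri]

no segment meets the rule's conditions; no change.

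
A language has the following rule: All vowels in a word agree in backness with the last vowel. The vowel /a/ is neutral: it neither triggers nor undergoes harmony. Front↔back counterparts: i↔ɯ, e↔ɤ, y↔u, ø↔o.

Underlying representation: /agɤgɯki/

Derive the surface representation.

[agegiki]

/ɤ/ harmonizes with /i/ ([-back]) → [e]
/ɯ/ harmonizes with /i/ ([-back]) → [i]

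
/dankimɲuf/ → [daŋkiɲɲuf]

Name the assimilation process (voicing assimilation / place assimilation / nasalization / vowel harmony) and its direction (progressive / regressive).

/n/→[ŋ] /m/→[ɲ].
Each target copies a feature from the following segment, so the direction is regressive.

place assimilation, regressive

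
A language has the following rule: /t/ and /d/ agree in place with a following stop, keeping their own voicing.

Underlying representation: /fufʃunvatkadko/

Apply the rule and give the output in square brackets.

/t/ before /k/ (velar) → [k]
/d/ before /k/ (velar) → [g]

[fufʃunvakkagko]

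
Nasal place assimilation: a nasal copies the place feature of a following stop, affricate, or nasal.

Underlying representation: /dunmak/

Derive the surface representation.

/n/ before /m/ (labial) → [m]

[dummak]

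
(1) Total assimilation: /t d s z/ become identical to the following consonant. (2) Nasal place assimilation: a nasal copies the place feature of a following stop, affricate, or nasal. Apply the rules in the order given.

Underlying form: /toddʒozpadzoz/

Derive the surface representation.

[todʒdʒoppazzoz]

Rule 1: /d/ before /dʒ/ → [dʒ] (total assimilation)
Rule 1: /z/ before /p/ → [p] (total assimilation)
Rule 1: /d/ before /z/ → [z] (total assimilation)
After rule 1: todʒdʒoppazzoz
Rule 2: no segment meets the rule's conditions; no change.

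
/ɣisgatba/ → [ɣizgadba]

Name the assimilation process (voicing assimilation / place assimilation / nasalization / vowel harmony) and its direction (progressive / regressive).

/s/→[z] /t/→[d].
Each target copies a feature from the following segment, so the direction is regressive.

voicing assimilation, regressive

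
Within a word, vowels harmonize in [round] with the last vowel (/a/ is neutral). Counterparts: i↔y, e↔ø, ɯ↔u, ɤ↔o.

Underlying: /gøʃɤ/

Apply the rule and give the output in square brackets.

[geʃɤ]

/ø/ harmonizes with /ɤ/ ([-round]) → [e]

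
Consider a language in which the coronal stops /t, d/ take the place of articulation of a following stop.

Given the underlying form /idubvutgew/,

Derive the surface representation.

[idubvukgew]

/t/ before /g/ (velar) → [k]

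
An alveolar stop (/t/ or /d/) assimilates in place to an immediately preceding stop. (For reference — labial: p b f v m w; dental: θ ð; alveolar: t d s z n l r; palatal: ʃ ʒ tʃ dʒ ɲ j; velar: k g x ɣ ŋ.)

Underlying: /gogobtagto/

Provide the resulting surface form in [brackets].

[gogobpagko]

/t/ after /b/ (labial) → [p]
/t/ after /g/ (velar) → [k]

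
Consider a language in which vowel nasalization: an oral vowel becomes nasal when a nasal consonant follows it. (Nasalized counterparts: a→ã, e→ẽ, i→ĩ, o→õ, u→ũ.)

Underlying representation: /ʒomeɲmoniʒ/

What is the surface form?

/o/ before nasal /m/ → [õ]
/e/ before nasal /ɲ/ → [ẽ]
/o/ before nasal /n/ → [õ]

[ʒõmẽɲmõniʒ]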